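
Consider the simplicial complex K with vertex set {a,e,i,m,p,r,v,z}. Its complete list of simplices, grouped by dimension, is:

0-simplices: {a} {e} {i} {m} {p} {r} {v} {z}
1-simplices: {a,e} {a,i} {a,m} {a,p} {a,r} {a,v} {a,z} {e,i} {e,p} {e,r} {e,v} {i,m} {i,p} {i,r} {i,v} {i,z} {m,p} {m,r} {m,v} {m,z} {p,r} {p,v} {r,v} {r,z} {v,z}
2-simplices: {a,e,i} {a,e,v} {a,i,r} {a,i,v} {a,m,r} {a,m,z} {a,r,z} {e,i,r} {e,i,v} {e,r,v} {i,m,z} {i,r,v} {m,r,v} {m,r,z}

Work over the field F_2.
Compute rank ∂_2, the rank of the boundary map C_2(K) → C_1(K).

rank∂_2=11

n_0=8 n_1=25 n_2=14  [Z2]
∂1: piv[ae,ai,am,ap,ar,av,az] rk=7  ker:ei,ep,er,ev,im,ip,ir,iv,iz,mp,mr,mv,mz,pr,pv,rv,rz,vz
∂2: piv[aei,aev,air,aiv,amr,amz,arz,eir,erv,imz,mrv] rk=11  ker:eiv,irv,mrz
rk∂_2=11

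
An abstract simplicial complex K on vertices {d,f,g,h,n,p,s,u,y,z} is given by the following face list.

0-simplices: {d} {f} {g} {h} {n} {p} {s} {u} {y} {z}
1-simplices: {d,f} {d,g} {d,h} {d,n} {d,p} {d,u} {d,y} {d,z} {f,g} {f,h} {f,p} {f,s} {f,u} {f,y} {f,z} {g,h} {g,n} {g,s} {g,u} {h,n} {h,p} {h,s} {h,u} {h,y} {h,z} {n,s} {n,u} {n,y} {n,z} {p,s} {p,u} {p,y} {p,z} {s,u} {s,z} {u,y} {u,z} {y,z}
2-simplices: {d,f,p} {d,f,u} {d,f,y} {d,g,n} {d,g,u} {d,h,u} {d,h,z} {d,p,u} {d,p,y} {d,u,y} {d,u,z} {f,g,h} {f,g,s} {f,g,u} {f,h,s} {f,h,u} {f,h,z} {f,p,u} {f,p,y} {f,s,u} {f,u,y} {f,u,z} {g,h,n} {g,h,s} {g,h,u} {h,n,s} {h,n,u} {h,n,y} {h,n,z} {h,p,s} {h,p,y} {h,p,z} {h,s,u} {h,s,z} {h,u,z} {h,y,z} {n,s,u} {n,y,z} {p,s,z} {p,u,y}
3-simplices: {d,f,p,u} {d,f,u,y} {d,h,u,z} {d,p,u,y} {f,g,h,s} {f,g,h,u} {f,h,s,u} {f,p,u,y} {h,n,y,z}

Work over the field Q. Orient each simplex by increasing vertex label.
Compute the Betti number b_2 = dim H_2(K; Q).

n_0=10 n_1=38 n_2=40 n_3=9  [Q]
∂1: piv[df,dg,dh,dn,dp,du,dy,dz,fs] rk=9  ker:fg,fh,fp,fu,fy,fz,gh,gn,gs,gu,hn,hp,hs,hu,hy,hz,ns,nu,ny,nz,ps,pu,py,pz,su,sz,uy,uz,yz
∂2: piv[dfp,dfu,dfy,dgn,dgu,dhu,dhz,dpu,dpy,duy,duz,fgh,fgs,fgu,fhs,fhu,fhz,fsu,ghn,hns,hnu,hny,hnz,hps,hpy,hpz,hsz,hyz] rk=28  ker:fpu,fpy,fuy,fuz,ghs,ghu,hsu,huz,nsu,nyz,psz,puy
∂3: piv[dfpu,dfuy,dhuz,dpuy,fghs,fghu,fhsu,fpuy,hnyz] rk=9
b_2=(40−28)−9=3

b_2=3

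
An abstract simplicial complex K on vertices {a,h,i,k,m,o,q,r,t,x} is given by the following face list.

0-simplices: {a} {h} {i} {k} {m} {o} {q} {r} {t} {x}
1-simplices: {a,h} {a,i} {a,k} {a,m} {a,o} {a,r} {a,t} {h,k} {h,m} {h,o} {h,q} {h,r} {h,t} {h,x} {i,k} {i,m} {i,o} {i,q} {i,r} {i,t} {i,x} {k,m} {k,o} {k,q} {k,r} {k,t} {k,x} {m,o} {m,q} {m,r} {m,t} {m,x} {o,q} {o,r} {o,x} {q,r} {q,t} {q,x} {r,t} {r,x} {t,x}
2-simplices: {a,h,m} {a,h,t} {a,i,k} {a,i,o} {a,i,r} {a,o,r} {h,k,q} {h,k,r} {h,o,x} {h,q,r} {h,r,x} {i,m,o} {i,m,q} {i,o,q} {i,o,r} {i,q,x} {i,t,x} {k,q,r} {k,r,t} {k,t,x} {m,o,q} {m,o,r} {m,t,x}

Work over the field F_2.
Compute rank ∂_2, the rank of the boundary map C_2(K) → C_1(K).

n_0=10 n_1=41 n_2=23  [Z2]
∂1: piv[ah,ai,ak,am,ao,ar,at,hq,hx] rk=9  ker:hk,hm,ho,hr,ht,ik,im,io,iq,ir,it,ix,km,ko,kq,kr,kt,kx,mo,mq,mr,mt,mx,oq,or,ox,qr,qt,qx,rt,rx,tx
∂2: piv[ahm,aht,aik,aio,air,aor,hkq,hkr,hox,hqr,hrx,imo,imq,ioq,iqx,itx,krt,ktx,mor,mtx] rk=20  ker:ior,kqr,moq
rk∂_2=20

rank∂_2=20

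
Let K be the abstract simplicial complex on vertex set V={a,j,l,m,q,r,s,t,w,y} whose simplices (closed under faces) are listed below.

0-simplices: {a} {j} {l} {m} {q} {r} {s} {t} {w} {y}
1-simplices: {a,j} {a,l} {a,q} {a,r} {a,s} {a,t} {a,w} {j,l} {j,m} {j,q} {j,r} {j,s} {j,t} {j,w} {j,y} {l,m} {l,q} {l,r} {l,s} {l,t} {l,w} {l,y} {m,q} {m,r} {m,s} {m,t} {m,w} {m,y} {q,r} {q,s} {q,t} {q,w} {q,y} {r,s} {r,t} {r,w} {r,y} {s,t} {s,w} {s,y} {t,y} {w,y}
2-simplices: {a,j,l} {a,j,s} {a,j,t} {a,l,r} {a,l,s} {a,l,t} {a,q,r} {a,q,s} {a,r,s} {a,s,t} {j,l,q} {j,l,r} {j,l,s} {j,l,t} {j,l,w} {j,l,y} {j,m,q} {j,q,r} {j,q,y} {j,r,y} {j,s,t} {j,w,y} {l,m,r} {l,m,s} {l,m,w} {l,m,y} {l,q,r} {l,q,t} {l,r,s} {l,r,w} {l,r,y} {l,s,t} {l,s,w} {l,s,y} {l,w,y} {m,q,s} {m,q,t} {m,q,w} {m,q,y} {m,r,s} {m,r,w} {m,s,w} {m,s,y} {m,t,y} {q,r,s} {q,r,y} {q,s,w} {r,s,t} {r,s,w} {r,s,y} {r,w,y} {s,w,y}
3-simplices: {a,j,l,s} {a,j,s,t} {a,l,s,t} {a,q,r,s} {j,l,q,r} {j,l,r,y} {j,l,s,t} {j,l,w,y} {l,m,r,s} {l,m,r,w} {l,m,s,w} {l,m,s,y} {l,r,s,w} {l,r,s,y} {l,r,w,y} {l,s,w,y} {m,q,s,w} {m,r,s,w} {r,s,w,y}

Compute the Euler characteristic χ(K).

χ(K)=1

n_0=10 n_1=42 n_2=52 n_3=19
χ=+10−42+52−19=1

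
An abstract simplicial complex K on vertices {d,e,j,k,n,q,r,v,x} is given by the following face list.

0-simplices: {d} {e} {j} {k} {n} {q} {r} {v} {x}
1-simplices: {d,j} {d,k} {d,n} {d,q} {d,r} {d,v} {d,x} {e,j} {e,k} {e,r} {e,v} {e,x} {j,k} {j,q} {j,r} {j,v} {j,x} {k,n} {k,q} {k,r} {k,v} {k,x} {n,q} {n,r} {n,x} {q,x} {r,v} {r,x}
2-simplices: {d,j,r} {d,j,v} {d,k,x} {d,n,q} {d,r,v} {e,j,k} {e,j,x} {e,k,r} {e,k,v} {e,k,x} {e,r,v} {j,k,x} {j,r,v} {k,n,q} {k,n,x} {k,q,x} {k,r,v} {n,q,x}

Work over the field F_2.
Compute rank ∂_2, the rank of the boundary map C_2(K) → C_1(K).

rank∂_2=14

n_0=9 n_1=28 n_2=18  [Z2]
∂1: piv[dj,dk,dn,dq,dr,dv,dx,ej] rk=8  ker:ek,er,ev,ex,jk,jq,jr,jv,jx,kn,kq,kr,kv,kx,nq,nr,nx,qx,rv,rx
∂2: piv[djr,djv,dkx,dnq,drv,ejk,ejx,ekr,ekv,ekx,erv,knq,knx,kqx] rk=14  ker:jkx,jrv,krv,nqx
rk∂_2=14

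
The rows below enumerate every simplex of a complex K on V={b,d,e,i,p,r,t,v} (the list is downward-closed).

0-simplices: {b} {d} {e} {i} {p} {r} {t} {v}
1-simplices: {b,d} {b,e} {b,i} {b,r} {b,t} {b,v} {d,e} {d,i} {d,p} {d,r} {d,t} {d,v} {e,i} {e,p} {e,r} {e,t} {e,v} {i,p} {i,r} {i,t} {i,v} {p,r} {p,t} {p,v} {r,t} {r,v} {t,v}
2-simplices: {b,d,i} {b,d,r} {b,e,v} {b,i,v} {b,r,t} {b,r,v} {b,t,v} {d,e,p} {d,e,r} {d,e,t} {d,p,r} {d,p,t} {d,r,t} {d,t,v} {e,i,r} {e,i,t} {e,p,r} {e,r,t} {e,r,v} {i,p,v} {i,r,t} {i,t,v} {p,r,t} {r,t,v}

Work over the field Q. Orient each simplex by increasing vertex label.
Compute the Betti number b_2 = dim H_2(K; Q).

b_2=5

n_0=8 n_1=27 n_2=24  [Q]
∂1: piv[bd,be,bi,br,bt,bv,dp] rk=7  ker:de,di,dr,dt,dv,ei,ep,er,et,ev,ip,ir,it,iv,pr,pt,pv,rt,rv,tv
∂2: piv[bdi,bdr,bev,biv,brt,brv,btv,dep,der,det,dpr,dpt,drt,dtv,eir,eit,erv,ipv,itv] rk=19  ker:epr,ert,irt,prt,rtv
b_2=(24−19)−0=5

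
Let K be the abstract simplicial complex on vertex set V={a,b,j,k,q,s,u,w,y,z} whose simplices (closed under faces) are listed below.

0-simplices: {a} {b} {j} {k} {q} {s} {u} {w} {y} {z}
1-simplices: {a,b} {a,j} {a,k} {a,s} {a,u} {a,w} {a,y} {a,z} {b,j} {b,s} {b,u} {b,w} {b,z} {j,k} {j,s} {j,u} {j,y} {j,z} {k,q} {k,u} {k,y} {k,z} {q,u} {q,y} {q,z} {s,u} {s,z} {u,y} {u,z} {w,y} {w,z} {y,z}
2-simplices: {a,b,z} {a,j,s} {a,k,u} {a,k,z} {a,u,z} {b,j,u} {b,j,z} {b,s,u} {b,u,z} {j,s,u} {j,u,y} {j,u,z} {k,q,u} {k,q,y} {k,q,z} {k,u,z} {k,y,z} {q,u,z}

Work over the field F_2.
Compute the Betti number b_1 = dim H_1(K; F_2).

b_1=8

n_0=10 n_1=32 n_2=18  [Z2]
∂1: piv[ab,aj,ak,as,au,aw,ay,az,kq] rk=9  ker:bj,bs,bu,bw,bz,jk,js,ju,jy,jz,ku,ky,kz,qu,qy,qz,su,sz,uy,uz,wy,wz,yz
∂2: piv[abz,ajs,aku,akz,auz,bju,bjz,bsu,buz,jsu,juy,kqu,kqy,kqz,kyz] rk=15  ker:juz,kuz,quz
b_1=(32−9)−15=8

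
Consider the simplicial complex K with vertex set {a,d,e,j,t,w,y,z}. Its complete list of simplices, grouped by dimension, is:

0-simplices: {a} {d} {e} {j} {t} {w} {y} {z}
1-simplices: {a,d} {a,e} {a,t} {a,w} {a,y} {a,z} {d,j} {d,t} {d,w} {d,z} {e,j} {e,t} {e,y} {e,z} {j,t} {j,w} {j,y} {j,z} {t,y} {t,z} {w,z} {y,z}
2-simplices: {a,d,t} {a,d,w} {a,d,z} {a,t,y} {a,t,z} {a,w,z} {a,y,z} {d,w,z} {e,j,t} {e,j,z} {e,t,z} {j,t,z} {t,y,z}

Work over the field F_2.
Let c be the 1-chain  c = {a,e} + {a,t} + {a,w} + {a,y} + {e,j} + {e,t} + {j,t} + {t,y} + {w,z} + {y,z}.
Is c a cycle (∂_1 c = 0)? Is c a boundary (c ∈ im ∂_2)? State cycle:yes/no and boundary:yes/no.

n_0=8 n_1=22 n_2=13  [Z2]
∂1: piv[ad,ae,at,aw,ay,az,dj] rk=7  ker:dt,dw,dz,ej,et,ey,ez,jt,jw,jy,jz,ty,tz,wz,yz
∂2: piv[adt,adw,adz,aty,atz,awz,ayz,ejt,ejz,etz] rk=10  ker:dwz,jtz,tyz
∂1c = {e} + {y}

cycle:no boundary:no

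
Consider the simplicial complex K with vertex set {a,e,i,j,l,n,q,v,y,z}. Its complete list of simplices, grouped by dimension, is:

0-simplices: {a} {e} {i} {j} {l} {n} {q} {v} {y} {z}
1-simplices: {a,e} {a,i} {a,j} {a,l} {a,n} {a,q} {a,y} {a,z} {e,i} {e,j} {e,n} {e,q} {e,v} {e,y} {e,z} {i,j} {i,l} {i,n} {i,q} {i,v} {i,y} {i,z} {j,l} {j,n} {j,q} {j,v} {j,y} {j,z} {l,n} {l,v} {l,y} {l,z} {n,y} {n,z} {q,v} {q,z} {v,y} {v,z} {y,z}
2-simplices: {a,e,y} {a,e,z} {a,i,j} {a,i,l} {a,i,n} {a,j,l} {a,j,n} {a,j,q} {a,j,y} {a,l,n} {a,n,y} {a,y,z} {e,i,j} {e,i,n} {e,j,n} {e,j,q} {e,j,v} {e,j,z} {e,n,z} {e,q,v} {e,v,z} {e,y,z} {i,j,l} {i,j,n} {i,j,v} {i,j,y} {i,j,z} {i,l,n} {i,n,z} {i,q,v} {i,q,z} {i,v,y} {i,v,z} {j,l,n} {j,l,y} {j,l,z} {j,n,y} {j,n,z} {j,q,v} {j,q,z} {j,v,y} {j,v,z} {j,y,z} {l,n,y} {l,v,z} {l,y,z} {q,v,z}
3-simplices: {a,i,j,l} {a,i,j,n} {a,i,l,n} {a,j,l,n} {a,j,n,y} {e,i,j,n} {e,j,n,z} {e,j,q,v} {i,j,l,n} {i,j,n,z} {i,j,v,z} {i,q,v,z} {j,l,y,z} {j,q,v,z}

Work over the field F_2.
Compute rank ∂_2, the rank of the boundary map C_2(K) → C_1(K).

n_0=10 n_1=39 n_2=47 n_3=14  [Z2]
∂1: piv[ae,ai,aj,al,an,aq,ay,az,ev] rk=9  ker:ei,ej,en,eq,ey,ez,ij,il,in,iq,iv,iy,iz,jl,jn,jq,jv,jy,jz,ln,lv,ly,lz,ny,nz,qv,qz,vy,vz,yz
∂2: piv[aey,aez,aij,ail,ain,ajl,ajn,ajq,ajy,aln,any,ayz,eij,ein,ejq,ejv,ejz,enz,eqv,evz,ijv,ijy,ijz,iqv,iqz,ivy,jly,jlz,jyz,lvz] rk=30  ker:ejn,eyz,ijl,ijn,iln,inz,ivz,jln,jny,jnz,jqv,jqz,jvy,jvz,lny,lyz,qvz
∂3: piv[aijl,aijn,ailn,ajln,ajny,eijn,ejnz,ejqv,ijnz,ijvz,iqvz,jlyz,jqvz] rk=13  ker:ijln
rk∂_2=30

rank∂_2=30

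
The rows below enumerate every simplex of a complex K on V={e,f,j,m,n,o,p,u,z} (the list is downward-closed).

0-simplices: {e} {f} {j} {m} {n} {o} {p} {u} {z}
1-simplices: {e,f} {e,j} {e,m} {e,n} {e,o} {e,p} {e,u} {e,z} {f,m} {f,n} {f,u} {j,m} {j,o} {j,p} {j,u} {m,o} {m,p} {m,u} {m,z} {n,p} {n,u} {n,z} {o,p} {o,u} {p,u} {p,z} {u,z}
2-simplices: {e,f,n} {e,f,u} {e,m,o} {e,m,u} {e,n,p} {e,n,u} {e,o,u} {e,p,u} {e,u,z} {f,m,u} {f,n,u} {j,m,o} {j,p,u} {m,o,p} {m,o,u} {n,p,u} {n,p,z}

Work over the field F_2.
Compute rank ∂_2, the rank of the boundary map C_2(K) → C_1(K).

rank∂_2=14

n_0=9 n_1=27 n_2=17  [Z2]
∂1: piv[ef,ej,em,en,eo,ep,eu,ez] rk=8  ker:fm,fn,fu,jm,jo,jp,ju,mo,mp,mu,mz,np,nu,nz,op,ou,pu,pz,uz
∂2: piv[efn,efu,emo,emu,enp,enu,eou,epu,euz,fmu,jmo,jpu,mop,npz] rk=14  ker:fnu,mou,npu
rk∂_2=14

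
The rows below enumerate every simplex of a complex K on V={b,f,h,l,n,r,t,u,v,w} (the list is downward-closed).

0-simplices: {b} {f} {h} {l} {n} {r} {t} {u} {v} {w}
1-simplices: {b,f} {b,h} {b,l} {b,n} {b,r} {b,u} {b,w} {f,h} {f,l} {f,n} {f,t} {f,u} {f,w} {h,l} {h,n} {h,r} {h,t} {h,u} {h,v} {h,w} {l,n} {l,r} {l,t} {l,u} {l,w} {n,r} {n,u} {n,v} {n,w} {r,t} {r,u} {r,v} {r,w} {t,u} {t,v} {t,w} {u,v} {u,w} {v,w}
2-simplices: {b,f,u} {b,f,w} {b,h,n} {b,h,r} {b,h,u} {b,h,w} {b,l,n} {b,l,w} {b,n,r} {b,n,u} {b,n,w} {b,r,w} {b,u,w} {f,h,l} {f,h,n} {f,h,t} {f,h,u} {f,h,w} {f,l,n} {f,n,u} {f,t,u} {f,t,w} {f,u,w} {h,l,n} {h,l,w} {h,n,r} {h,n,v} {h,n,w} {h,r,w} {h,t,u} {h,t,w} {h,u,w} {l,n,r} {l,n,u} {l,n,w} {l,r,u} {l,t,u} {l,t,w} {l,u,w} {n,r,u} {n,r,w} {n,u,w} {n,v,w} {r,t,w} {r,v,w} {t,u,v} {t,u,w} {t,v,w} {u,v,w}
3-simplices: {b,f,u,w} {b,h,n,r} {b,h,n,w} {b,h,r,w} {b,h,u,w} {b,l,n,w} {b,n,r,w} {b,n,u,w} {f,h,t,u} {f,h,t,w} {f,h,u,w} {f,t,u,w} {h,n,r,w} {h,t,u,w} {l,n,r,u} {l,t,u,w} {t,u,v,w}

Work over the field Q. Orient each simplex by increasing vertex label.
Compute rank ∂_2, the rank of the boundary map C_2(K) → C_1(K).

rank∂_2=30

n_0=10 n_1=39 n_2=49 n_3=17  [Q]
∂1: piv[bf,bh,bl,bn,br,bu,bw,ft,hv] rk=9  ker:fh,fl,fn,fu,fw,hl,hn,hr,ht,hu,hw,ln,lr,lt,lu,lw,nr,nu,nv,nw,rt,ru,rv,rw,tu,tv,tw,uv,uw,vw
∂2: piv[bfu,bfw,bhn,bhr,bhu,bhw,bln,blw,bnr,bnu,bnw,brw,buw,fhl,fhn,fht,fhu,fln,ftu,ftw,hnv,lnr,lnu,lru,ltu,nvw,rtw,rvw,tuv,tvw] rk=30  ker:fhw,fnu,fuw,hln,hlw,hnr,hnw,hrw,htu,htw,huw,lnw,ltw,luw,nru,nrw,nuw,tuw,uvw
∂3: piv[bfuw,bhnr,bhnw,bhrw,bhuw,blnw,bnrw,bnuw,fhtu,fhtw,fhuw,ftuw,lnru,ltuw,tuvw] rk=15  ker:hnrw,htuw
rk∂_2=30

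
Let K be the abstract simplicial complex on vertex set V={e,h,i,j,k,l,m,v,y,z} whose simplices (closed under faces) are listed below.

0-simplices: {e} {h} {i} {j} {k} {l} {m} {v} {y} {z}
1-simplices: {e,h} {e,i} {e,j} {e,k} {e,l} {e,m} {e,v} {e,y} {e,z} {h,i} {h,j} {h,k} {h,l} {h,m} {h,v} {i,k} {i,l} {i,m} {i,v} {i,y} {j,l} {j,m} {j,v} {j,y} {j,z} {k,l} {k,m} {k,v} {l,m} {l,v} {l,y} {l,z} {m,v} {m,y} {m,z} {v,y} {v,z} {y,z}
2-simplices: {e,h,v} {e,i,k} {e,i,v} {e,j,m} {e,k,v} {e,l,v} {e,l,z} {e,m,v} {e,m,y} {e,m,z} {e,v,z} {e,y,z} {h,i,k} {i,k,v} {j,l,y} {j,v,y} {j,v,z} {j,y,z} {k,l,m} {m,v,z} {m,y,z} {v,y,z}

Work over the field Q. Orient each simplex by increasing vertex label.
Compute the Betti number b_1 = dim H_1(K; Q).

n_0=10 n_1=38 n_2=22  [Q]
∂1: piv[eh,ei,ej,ek,el,em,ev,ey,ez] rk=9  ker:hi,hj,hk,hl,hm,hv,ik,il,im,iv,iy,jl,jm,jv,jy,jz,kl,km,kv,lm,lv,ly,lz,mv,my,mz,vy,vz,yz
∂2: piv[ehv,eik,eiv,ejm,ekv,elv,elz,emv,emy,emz,evz,eyz,hik,jly,jvy,jvz,jyz,klm] rk=18  ker:ikv,mvz,myz,vyz
b_1=(38−9)−18=11

b_1=11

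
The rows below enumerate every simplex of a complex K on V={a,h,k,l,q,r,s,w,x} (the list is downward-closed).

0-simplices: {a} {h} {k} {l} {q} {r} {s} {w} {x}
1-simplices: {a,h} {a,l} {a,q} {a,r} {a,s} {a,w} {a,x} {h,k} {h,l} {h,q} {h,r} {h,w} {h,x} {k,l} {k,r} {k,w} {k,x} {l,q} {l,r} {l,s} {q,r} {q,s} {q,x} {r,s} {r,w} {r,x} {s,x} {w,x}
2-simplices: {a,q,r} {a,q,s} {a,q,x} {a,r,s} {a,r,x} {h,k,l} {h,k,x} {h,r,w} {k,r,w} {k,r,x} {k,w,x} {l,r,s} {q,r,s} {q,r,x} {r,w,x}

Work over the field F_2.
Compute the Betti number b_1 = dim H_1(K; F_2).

b_1=8

n_0=9 n_1=28 n_2=15  [Z2]
∂1: piv[ah,al,aq,ar,as,aw,ax,hk] rk=8  ker:hl,hq,hr,hw,hx,kl,kr,kw,kx,lq,lr,ls,qr,qs,qx,rs,rw,rx,sx,wx
∂2: piv[aqr,aqs,aqx,ars,arx,hkl,hkx,hrw,krw,krx,kwx,lrs] rk=12  ker:qrs,qrx,rwx
b_1=(28−8)−12=8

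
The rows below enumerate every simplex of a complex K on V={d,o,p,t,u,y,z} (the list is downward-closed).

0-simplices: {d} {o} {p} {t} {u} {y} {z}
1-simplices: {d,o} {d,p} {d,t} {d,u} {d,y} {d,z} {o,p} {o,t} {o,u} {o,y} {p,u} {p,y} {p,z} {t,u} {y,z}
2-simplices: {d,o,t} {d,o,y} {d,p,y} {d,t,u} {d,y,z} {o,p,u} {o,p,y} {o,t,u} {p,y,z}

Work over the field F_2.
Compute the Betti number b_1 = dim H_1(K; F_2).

b_1=0

n_0=7 n_1=15 n_2=9  [Z2]
∂1: piv[do,dp,dt,du,dy,dz] rk=6  ker:op,ot,ou,oy,pu,py,pz,tu,yz
∂2: piv[dot,doy,dpy,dtu,dyz,opu,opy,otu,pyz] rk=9
b_1=(15−6)−9=0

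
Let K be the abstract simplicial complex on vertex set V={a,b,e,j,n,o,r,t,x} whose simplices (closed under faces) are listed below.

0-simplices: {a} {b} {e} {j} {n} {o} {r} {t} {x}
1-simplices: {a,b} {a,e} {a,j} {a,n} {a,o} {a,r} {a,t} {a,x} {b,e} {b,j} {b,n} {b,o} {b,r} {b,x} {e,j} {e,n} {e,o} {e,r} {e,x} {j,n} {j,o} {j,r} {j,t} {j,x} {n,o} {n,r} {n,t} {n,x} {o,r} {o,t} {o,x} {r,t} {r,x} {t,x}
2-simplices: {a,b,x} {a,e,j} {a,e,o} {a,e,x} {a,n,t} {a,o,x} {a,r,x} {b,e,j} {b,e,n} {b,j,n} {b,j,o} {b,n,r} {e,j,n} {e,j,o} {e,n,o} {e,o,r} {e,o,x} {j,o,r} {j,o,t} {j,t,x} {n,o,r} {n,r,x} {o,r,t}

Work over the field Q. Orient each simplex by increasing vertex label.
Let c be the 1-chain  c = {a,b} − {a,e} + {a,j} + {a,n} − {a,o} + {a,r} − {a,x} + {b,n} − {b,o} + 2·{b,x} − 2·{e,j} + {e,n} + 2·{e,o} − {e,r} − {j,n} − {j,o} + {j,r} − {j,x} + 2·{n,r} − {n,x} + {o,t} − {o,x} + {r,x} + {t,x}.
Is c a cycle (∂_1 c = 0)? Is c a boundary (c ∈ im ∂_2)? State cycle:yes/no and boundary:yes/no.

cycle:no boundary:no

n_0=9 n_1=34 n_2=23  [Q]
∂1: piv[ab,ae,aj,an,ao,ar,at,ax] rk=8  ker:be,bj,bn,bo,br,bx,ej,en,eo,er,ex,jn,jo,jr,jt,jx,no,nr,nt,nx,or,ot,ox,rt,rx,tx
∂2: piv[abx,aej,aeo,aex,ant,aox,arx,bej,ben,bjn,bjo,bnr,ejo,eno,eor,jor,jot,jtx,nor,nrx,ort] rk=21  ker:ejn,eox
∂1c = −{a} − {b} − {e} + {j} + {n} − {o} + 2·{r}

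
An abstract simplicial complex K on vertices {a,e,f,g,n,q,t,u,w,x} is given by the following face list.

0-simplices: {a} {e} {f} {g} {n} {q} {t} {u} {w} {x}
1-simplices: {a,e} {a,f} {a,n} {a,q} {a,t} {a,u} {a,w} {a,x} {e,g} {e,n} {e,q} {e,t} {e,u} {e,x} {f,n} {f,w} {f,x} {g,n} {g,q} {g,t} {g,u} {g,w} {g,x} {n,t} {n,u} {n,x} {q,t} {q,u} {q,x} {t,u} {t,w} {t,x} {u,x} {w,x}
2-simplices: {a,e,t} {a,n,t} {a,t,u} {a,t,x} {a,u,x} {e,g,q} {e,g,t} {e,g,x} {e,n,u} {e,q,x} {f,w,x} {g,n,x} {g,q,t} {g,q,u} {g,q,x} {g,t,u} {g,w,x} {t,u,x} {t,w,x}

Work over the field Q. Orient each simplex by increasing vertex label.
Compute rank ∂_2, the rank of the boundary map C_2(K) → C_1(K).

rank∂_2=17

n_0=10 n_1=34 n_2=19  [Q]
∂1: piv[ae,af,an,aq,at,au,aw,ax,eg] rk=9  ker:en,eq,et,eu,ex,fn,fw,fx,gn,gq,gt,gu,gw,gx,nt,nu,nx,qt,qu,qx,tu,tw,tx,ux,wx
∂2: piv[aet,ant,atu,atx,aux,egq,egt,egx,enu,eqx,fwx,gnx,gqt,gqu,gtu,gwx,twx] rk=17  ker:gqx,tux
rk∂_2=17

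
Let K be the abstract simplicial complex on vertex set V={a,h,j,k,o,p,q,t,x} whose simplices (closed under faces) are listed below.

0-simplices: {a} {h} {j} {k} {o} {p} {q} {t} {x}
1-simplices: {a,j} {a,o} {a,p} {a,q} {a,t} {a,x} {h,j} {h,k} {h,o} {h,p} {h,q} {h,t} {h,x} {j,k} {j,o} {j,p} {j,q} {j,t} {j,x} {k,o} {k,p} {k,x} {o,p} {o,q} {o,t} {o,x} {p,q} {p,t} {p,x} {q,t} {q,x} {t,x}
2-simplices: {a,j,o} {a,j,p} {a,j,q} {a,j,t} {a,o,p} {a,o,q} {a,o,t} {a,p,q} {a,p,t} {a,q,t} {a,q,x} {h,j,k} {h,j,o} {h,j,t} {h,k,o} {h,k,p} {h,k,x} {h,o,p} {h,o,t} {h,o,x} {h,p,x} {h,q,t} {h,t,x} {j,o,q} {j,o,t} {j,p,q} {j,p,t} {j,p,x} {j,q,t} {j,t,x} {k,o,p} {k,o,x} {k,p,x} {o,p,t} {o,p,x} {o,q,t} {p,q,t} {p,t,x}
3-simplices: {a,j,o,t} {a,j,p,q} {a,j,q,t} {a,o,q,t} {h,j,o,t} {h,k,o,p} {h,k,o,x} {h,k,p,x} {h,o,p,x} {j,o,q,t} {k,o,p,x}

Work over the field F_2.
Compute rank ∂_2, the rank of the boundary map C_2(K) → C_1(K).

rank∂_2=23

n_0=9 n_1=32 n_2=38 n_3=11  [Z2]
∂1: piv[aj,ao,ap,aq,at,ax,hj,hk] rk=8  ker:ho,hp,hq,ht,hx,jk,jo,jp,jq,jt,jx,ko,kp,kx,op,oq,ot,ox,pq,pt,px,qt,qx,tx
∂2: piv[ajo,ajp,ajq,ajt,aop,aoq,aot,apq,apt,aqt,aqx,hjk,hjo,hjt,hko,hkp,hkx,hop,hox,hpx,hqt,htx,jpx] rk=23  ker:hot,joq,jot,jpq,jpt,jqt,jtx,kop,kox,kpx,opt,opx,oqt,pqt,ptx
∂3: piv[ajot,ajpq,ajqt,aoqt,hjot,hkop,hkox,hkpx,hopx,joqt] rk=10  ker:kopx
rk∂_2=23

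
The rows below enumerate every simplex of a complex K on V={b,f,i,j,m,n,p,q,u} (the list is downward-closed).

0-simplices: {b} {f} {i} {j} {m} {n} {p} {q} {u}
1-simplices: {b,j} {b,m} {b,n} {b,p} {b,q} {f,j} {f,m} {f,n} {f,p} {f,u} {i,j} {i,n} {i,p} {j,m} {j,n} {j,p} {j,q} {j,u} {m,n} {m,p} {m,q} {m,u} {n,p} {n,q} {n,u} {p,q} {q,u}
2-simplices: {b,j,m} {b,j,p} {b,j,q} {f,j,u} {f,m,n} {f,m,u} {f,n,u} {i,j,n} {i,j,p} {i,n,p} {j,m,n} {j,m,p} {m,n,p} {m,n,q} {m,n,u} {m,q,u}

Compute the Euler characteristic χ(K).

χ(K)=-2

n_0=9 n_1=27 n_2=16
χ=+9−27+16=-2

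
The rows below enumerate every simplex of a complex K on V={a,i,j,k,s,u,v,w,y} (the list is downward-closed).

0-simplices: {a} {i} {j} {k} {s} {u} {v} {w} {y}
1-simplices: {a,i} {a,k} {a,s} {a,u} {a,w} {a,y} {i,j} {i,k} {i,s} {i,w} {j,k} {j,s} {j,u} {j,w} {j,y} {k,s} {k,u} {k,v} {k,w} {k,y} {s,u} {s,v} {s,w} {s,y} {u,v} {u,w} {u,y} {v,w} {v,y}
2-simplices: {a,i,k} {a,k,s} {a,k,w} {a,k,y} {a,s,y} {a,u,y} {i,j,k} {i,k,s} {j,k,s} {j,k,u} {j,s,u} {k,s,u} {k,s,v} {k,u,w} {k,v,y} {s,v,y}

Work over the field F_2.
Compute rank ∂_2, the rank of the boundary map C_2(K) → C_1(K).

rank∂_2=14

n_0=9 n_1=29 n_2=16  [Z2]
∂1: piv[ai,ak,as,au,aw,ay,ij,kv] rk=8  ker:ik,is,iw,jk,js,ju,jw,jy,ks,ku,kw,ky,su,sv,sw,sy,uv,uw,uy,vw,vy
∂2: piv[aik,aks,akw,aky,asy,auy,ijk,iks,jks,jku,jsu,ksv,kuw,kvy] rk=14  ker:ksu,svy
rk∂_2=14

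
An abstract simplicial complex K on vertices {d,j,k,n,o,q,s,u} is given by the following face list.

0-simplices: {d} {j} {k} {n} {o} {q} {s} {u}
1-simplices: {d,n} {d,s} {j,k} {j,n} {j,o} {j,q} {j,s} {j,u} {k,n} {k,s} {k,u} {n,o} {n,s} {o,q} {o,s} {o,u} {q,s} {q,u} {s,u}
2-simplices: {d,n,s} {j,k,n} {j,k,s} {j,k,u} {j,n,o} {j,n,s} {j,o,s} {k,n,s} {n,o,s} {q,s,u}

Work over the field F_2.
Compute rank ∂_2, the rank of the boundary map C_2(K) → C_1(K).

n_0=8 n_1=19 n_2=10  [Z2]
∂1: piv[dn,ds,jk,jn,jo,jq,ju] rk=7  ker:js,kn,ks,ku,no,ns,oq,os,ou,qs,qu,su
∂2: piv[dns,jkn,jks,jku,jno,jns,jos,qsu] rk=8  ker:kns,nos
rk∂_2=8

rank∂_2=8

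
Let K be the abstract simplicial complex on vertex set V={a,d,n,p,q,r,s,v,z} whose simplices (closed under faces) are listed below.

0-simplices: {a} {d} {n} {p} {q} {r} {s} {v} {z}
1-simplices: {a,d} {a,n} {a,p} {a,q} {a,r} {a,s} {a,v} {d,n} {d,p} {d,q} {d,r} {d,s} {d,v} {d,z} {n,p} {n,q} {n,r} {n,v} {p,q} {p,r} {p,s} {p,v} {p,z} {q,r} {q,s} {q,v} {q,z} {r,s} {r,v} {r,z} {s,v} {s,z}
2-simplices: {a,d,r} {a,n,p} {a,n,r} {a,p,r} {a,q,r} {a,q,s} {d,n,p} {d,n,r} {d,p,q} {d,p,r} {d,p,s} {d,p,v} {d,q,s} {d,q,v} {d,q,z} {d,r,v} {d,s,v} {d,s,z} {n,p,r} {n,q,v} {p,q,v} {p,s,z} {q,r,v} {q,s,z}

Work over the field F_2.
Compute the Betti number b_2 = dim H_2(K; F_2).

b_2=4

n_0=9 n_1=32 n_2=24  [Z2]
∂1: piv[ad,an,ap,aq,ar,as,av,dz] rk=8  ker:dn,dp,dq,dr,ds,dv,np,nq,nr,nv,pq,pr,ps,pv,pz,qr,qs,qv,qz,rs,rv,rz,sv,sz
∂2: piv[adr,anp,anr,apr,aqr,aqs,dnp,dnr,dpq,dps,dpv,dqs,dqv,dqz,drv,dsv,dsz,nqv,psz,qrv] rk=20  ker:dpr,npr,pqv,qsz
b_2=(24−20)−0=4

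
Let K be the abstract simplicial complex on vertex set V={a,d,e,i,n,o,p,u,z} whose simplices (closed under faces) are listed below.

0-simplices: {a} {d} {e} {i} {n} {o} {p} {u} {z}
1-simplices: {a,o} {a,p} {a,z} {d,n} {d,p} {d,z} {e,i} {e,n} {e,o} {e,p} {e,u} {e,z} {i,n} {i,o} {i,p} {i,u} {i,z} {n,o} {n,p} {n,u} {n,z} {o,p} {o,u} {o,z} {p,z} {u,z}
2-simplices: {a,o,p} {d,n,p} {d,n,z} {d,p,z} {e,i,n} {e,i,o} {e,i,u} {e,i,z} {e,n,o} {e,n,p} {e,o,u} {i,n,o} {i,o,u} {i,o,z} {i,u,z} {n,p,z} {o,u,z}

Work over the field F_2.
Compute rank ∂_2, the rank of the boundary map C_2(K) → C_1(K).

rank∂_2=13

n_0=9 n_1=26 n_2=17  [Z2]
∂1: piv[ao,ap,az,dn,dp,ei,en,eu] rk=8  ker:dz,eo,ep,ez,in,io,ip,iu,iz,no,np,nu,nz,op,ou,oz,pz,uz
∂2: piv[aop,dnp,dnz,dpz,ein,eio,eiu,eiz,eno,enp,eou,ioz,iuz] rk=13  ker:ino,iou,npz,ouz
rk∂_2=13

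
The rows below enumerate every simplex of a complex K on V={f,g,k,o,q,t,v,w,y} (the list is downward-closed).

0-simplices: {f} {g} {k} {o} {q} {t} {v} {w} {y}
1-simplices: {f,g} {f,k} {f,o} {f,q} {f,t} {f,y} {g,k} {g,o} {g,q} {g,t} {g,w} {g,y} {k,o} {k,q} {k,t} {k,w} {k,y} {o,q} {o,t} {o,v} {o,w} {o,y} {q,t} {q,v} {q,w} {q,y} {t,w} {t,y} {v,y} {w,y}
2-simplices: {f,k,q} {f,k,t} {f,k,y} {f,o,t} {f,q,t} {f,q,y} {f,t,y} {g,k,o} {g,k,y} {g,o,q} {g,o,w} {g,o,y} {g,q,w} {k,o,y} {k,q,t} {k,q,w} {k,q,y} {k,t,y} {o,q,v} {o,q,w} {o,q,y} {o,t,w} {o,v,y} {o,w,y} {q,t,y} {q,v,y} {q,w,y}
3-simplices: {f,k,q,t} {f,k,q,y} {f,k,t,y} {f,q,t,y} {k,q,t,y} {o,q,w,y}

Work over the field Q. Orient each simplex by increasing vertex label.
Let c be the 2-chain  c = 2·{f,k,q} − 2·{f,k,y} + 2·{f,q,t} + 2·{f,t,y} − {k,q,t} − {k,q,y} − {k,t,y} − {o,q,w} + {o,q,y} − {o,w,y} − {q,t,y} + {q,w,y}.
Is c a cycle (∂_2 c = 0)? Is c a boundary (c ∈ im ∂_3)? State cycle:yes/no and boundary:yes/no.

n_0=9 n_1=30 n_2=27 n_3=6  [Q]
∂1: piv[fg,fk,fo,fq,ft,fy,gw,ov] rk=8  ker:gk,go,gq,gt,gy,ko,kq,kt,kw,ky,oq,ot,ow,oy,qt,qv,qw,qy,tw,ty,vy,wy
∂2: piv[fkq,fkt,fky,fot,fqt,fqy,fty,gko,gky,goq,gow,goy,gqw,kqw,oqv,oqy,otw,ovy,owy] rk=19  ker:koy,kqt,kqy,kty,oqw,qty,qvy,qwy
∂3: piv[fkqt,fkqy,fkty,fqty,oqwy] rk=5  ker:kqty
∂2c = 0
c vs im∂3: reduces to 0 ⇒ boundary

cycle:yes boundary:yes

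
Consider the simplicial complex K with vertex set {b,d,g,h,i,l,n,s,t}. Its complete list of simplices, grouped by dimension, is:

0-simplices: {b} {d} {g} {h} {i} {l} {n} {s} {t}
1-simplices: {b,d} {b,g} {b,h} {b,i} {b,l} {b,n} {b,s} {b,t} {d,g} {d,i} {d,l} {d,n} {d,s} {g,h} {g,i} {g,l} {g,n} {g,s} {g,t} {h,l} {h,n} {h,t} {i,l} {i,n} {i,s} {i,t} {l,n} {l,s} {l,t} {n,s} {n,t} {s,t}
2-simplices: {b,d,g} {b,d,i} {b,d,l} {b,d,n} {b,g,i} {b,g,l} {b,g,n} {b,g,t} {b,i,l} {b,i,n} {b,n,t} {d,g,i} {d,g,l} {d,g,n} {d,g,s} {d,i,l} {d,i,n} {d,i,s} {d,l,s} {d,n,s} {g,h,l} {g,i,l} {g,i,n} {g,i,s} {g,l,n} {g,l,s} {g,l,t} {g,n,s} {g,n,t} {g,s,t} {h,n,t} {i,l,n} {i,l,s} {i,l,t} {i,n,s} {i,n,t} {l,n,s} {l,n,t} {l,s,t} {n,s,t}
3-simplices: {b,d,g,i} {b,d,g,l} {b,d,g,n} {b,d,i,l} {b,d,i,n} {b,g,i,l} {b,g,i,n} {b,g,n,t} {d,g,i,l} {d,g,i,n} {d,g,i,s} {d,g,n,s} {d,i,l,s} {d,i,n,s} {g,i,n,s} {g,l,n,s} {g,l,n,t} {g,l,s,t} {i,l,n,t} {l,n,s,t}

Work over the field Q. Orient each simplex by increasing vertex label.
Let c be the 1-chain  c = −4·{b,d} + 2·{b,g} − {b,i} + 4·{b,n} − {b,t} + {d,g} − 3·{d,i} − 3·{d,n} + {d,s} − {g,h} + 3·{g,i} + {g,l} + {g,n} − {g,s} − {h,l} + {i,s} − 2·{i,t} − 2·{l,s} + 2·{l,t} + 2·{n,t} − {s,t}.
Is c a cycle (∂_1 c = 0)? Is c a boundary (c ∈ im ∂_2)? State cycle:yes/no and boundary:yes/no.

cycle:yes boundary:yes

n_0=9 n_1=32 n_2=40 n_3=20  [Q]
∂1: piv[bd,bg,bh,bi,bl,bn,bs,bt] rk=8  ker:dg,di,dl,dn,ds,gh,gi,gl,gn,gs,gt,hl,hn,ht,il,in,is,it,ln,ls,lt,ns,nt,st
∂2: piv[bdg,bdi,bdl,bdn,bgi,bgl,bgn,bgt,bil,bin,bnt,dgs,dis,dls,dns,ghl,gln,glt,gst,hnt,ilt] rk=21  ker:dgi,dgl,dgn,dil,din,gil,gin,gis,gls,gns,gnt,iln,ils,ins,int,lns,lnt,lst,nst
∂3: piv[bdgi,bdgl,bdgn,bdil,bdin,bgil,bgin,bgnt,dgis,dgns,dils,dins,glns,glnt,glst,ilnt,lnst] rk=17  ker:dgil,dgin,gins
∂1c = 0
c vs im∂2: reduces to 0 ⇒ boundary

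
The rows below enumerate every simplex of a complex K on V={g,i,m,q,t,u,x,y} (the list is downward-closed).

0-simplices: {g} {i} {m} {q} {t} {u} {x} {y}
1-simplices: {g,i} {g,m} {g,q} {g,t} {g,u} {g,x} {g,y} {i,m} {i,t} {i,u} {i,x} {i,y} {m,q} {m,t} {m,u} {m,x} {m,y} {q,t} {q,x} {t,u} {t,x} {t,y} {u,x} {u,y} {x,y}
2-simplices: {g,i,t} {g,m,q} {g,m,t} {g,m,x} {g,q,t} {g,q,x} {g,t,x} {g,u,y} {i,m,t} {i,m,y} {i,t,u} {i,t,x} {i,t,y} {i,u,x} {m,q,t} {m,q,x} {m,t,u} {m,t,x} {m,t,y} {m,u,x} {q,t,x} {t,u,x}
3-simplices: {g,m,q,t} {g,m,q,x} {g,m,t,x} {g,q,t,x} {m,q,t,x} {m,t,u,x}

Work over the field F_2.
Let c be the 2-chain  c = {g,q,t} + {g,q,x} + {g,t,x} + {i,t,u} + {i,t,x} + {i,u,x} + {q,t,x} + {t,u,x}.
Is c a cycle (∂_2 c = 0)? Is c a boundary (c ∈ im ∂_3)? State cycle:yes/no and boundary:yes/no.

cycle:yes boundary:no

n_0=8 n_1=25 n_2=22 n_3=6  [Z2]
∂1: piv[gi,gm,gq,gt,gu,gx,gy] rk=7  ker:im,it,iu,ix,iy,mq,mt,mu,mx,my,qt,qx,tu,tx,ty,ux,uy,xy
∂2: piv[git,gmq,gmt,gmx,gqt,gqx,gtx,guy,imt,imy,itu,itx,ity,iux,mtu] rk=15  ker:mqt,mqx,mtx,mty,mux,qtx,tux
∂3: piv[gmqt,gmqx,gmtx,gqtx,mtux] rk=5  ker:mqtx
∂2c = 0
c vs im∂3: residual ≠ 0 ⇒ not boundary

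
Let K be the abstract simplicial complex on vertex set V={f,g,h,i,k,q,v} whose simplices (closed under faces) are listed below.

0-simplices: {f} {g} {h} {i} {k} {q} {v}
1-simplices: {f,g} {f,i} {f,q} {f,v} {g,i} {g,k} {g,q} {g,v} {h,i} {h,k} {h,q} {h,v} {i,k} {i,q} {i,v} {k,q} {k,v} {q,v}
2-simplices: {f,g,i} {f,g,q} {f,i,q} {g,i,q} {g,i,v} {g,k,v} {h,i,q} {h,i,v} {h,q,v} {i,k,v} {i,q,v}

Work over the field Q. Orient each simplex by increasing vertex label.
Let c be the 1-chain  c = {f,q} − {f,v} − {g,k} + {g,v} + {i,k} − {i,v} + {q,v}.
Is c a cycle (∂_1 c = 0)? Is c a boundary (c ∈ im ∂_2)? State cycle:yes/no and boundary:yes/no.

cycle:yes boundary:no

n_0=7 n_1=18 n_2=11  [Q]
∂1: piv[fg,fi,fq,fv,gk,hi] rk=6  ker:gi,gq,gv,hk,hq,hv,ik,iq,iv,kq,kv,qv
∂2: piv[fgi,fgq,fiq,giv,gkv,hiq,hiv,hqv,ikv] rk=9  ker:giq,iqv
∂1c = 0
c vs im∂2: residual ≠ 0 ⇒ not boundary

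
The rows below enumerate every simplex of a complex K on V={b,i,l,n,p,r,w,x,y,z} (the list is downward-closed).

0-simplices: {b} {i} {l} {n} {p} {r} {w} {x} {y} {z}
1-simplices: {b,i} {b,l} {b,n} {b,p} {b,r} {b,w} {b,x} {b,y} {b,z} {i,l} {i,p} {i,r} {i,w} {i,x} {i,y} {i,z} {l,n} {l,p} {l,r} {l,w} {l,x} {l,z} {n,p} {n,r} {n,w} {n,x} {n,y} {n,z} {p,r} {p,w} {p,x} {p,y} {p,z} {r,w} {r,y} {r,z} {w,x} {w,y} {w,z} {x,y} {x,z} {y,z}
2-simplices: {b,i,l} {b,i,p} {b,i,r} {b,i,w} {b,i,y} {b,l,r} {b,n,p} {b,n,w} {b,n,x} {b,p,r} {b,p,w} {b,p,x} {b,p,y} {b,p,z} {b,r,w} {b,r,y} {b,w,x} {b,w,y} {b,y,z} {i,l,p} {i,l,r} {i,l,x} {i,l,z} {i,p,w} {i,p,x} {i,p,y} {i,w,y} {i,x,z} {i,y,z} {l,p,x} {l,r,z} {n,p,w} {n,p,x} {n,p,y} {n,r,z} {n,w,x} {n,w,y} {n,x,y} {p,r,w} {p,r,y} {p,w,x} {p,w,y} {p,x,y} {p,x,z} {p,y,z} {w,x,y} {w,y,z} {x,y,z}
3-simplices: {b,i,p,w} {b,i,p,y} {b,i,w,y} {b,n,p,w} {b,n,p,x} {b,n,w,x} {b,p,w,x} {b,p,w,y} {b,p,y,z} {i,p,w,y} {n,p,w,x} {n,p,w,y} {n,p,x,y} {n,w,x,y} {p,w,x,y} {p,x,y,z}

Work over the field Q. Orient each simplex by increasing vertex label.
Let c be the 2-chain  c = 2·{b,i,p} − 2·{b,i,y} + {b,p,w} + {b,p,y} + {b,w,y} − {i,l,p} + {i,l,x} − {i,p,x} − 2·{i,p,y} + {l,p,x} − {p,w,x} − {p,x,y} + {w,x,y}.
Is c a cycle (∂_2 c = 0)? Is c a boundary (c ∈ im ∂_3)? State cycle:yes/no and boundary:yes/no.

cycle:yes boundary:no

n_0=10 n_1=42 n_2=48 n_3=16  [Q]
∂1: piv[bi,bl,bn,bp,br,bw,bx,by,bz] rk=9  ker:il,ip,ir,iw,ix,iy,iz,ln,lp,lr,lw,lx,lz,np,nr,nw,nx,ny,nz,pr,pw,px,py,pz,rw,ry,rz,wx,wy,wz,xy,xz,yz
∂2: piv[bil,bip,bir,biw,biy,blr,bnp,bnw,bnx,bpr,bpw,bpx,bpy,bpz,brw,bry,bwx,bwy,byz,ilp,ilx,ilz,ipx,ixz,iyz,lrz,npy,nrz,nxy,wyz] rk=30  ker:ilr,ipw,ipy,iwy,lpx,npw,npx,nwx,nwy,prw,pry,pwx,pwy,pxy,pxz,pyz,wxy,xyz
∂3: piv[bipw,bipy,biwy,bnpw,bnpx,bnwx,bpwx,bpwy,bpyz,npwy,npxy,nwxy,pxyz] rk=13  ker:ipwy,npwx,pwxy
∂2c = 0
c vs im∂3: residual ≠ 0 ⇒ not boundary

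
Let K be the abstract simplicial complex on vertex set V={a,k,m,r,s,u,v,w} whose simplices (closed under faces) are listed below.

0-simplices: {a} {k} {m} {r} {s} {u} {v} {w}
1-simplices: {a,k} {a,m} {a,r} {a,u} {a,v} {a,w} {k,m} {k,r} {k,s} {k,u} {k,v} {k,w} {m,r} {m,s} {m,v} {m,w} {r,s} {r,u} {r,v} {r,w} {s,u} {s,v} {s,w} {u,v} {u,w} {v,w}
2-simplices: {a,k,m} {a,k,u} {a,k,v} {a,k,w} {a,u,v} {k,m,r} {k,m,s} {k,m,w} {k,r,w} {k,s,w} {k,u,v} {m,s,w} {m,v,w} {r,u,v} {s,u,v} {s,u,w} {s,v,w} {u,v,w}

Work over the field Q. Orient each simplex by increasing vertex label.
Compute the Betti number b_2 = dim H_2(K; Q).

n_0=8 n_1=26 n_2=18  [Q]
∂1: piv[ak,am,ar,au,av,aw,ks] rk=7  ker:km,kr,ku,kv,kw,mr,ms,mv,mw,rs,ru,rv,rw,su,sv,sw,uv,uw,vw
∂2: piv[akm,aku,akv,akw,auv,kmr,kms,kmw,krw,ksw,mvw,ruv,suv,suw,svw] rk=15  ker:kuv,msw,uvw
b_2=(18−15)−0=3

b_2=3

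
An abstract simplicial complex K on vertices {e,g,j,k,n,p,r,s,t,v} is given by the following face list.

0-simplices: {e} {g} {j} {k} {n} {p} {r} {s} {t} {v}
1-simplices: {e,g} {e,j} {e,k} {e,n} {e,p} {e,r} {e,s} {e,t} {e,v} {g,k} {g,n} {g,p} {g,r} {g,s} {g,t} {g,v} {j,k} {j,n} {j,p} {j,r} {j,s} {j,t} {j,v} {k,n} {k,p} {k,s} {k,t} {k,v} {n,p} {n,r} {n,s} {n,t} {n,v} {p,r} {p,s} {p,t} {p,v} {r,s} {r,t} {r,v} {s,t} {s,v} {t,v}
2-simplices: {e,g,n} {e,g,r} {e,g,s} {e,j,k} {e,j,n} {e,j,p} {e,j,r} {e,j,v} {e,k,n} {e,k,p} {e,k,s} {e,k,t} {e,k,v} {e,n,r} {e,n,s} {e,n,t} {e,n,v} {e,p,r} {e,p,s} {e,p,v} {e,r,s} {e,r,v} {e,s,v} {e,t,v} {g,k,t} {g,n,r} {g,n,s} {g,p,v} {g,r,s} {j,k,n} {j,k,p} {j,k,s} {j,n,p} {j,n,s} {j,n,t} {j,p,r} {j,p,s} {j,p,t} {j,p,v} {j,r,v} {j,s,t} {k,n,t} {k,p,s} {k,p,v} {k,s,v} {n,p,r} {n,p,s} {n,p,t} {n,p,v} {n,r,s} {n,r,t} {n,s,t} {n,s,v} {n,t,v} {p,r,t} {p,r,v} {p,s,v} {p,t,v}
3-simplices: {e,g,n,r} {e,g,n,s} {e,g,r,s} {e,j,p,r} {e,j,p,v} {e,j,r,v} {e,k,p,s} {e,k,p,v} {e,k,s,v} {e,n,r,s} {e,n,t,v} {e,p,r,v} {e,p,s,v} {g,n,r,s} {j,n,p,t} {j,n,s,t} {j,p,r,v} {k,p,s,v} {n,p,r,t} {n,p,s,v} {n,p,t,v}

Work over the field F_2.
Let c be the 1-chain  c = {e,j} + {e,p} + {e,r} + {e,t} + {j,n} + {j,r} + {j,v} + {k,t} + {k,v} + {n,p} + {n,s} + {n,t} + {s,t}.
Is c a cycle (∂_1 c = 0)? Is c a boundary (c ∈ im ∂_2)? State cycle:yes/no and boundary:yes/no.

cycle:yes boundary:yes

n_0=10 n_1=43 n_2=58 n_3=21  [Z2]
∂1: piv[eg,ej,ek,en,ep,er,es,et,ev] rk=9  ker:gk,gn,gp,gr,gs,gt,gv,jk,jn,jp,jr,js,jt,jv,kn,kp,ks,kt,kv,np,nr,ns,nt,nv,pr,ps,pt,pv,rs,rt,rv,st,sv,tv
∂2: piv[egn,egr,egs,ejk,ejn,ejp,ejr,ejv,ekn,ekp,eks,ekt,ekv,enr,ens,ent,env,epr,eps,epv,ers,erv,esv,etv,gkt,gpv,jks,jnp,jnt,jpt,jst,nrt] rk=32  ker:gnr,gns,grs,jkn,jkp,jns,jpr,jps,jpv,jrv,knt,kps,kpv,ksv,npr,nps,npt,npv,nrs,nst,nsv,ntv,prt,prv,psv,ptv
∂3: piv[egnr,egns,egrs,ejpr,ejpv,ejrv,ekps,ekpv,eksv,enrs,entv,eprv,epsv,jnpt,jnst,nprt,npsv,nptv] rk=18  ker:gnrs,jprv,kpsv
∂1c = 0
c vs im∂2: reduces to 0 ⇒ boundary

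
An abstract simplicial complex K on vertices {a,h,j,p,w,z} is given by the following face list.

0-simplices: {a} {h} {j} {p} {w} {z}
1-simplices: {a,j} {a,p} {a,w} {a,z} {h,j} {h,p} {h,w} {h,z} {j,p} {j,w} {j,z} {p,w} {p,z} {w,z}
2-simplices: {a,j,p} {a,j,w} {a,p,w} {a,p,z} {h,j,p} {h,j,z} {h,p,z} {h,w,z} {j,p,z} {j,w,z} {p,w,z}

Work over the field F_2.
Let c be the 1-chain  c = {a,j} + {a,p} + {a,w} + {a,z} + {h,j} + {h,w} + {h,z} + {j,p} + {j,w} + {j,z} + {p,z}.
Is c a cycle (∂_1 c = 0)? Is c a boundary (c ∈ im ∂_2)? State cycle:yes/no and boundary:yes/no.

n_0=6 n_1=14 n_2=11  [Z2]
∂1: piv[aj,ap,aw,az,hj] rk=5  ker:hp,hw,hz,jp,jw,jz,pw,pz,wz
∂2: piv[ajp,ajw,apw,apz,hjp,hjz,hpz,hwz,jwz] rk=9  ker:jpz,pwz
∂1c = {h} + {j} + {p} + {w}

cycle:no boundary:no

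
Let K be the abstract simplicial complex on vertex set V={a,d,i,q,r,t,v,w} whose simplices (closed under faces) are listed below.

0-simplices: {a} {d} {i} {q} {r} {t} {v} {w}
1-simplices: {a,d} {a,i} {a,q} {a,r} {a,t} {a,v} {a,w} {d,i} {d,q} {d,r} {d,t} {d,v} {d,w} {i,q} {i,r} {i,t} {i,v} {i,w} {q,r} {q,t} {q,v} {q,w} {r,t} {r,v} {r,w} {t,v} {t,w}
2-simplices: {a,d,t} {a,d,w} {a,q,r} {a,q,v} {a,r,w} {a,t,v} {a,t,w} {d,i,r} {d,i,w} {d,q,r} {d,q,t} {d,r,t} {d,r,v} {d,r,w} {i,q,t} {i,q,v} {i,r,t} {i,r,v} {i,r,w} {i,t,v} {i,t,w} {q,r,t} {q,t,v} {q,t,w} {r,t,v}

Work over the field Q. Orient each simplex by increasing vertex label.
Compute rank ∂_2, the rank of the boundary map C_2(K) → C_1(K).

n_0=8 n_1=27 n_2=25  [Q]
∂1: piv[ad,ai,aq,ar,at,av,aw] rk=7  ker:di,dq,dr,dt,dv,dw,iq,ir,it,iv,iw,qr,qt,qv,qw,rt,rv,rw,tv,tw
∂2: piv[adt,adw,aqr,aqv,arw,atv,atw,dir,diw,dqr,dqt,drt,drv,drw,iqt,iqv,irt,irv,qtw] rk=19  ker:irw,itv,itw,qrt,qtv,rtv
rk∂_2=19

rank∂_2=19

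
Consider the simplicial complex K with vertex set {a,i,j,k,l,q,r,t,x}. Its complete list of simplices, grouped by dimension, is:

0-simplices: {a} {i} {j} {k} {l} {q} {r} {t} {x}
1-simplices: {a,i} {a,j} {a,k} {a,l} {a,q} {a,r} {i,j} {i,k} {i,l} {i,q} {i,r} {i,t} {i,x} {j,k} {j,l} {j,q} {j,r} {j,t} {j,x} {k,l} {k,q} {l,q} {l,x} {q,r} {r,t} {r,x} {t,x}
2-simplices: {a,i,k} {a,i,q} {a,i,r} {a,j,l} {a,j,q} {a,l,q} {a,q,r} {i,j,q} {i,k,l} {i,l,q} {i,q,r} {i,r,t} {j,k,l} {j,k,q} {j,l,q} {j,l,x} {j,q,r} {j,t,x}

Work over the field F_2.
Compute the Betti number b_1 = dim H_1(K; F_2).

n_0=9 n_1=27 n_2=18  [Z2]
∂1: piv[ai,aj,ak,al,aq,ar,it,ix] rk=8  ker:ij,ik,il,iq,ir,jk,jl,jq,jr,jt,jx,kl,kq,lq,lx,qr,rt,rx,tx
∂2: piv[aik,aiq,air,ajl,ajq,alq,aqr,ijq,ikl,ilq,irt,jkl,jkq,jlx,jqr,jtx] rk=16  ker:iqr,jlq
b_1=(27−8)−16=3

b_1=3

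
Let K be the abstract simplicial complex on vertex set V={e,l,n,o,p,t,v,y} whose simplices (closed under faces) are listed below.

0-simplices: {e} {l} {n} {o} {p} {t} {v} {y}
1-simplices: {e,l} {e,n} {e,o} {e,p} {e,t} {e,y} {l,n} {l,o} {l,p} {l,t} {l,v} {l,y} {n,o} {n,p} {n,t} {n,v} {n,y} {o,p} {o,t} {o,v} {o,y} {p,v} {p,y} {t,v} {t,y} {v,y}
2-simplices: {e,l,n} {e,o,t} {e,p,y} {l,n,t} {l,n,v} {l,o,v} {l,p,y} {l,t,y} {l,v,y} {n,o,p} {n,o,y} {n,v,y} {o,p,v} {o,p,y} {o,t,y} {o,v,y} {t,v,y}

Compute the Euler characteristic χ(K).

χ(K)=-1

n_0=8 n_1=26 n_2=17
χ=+8−26+17=-1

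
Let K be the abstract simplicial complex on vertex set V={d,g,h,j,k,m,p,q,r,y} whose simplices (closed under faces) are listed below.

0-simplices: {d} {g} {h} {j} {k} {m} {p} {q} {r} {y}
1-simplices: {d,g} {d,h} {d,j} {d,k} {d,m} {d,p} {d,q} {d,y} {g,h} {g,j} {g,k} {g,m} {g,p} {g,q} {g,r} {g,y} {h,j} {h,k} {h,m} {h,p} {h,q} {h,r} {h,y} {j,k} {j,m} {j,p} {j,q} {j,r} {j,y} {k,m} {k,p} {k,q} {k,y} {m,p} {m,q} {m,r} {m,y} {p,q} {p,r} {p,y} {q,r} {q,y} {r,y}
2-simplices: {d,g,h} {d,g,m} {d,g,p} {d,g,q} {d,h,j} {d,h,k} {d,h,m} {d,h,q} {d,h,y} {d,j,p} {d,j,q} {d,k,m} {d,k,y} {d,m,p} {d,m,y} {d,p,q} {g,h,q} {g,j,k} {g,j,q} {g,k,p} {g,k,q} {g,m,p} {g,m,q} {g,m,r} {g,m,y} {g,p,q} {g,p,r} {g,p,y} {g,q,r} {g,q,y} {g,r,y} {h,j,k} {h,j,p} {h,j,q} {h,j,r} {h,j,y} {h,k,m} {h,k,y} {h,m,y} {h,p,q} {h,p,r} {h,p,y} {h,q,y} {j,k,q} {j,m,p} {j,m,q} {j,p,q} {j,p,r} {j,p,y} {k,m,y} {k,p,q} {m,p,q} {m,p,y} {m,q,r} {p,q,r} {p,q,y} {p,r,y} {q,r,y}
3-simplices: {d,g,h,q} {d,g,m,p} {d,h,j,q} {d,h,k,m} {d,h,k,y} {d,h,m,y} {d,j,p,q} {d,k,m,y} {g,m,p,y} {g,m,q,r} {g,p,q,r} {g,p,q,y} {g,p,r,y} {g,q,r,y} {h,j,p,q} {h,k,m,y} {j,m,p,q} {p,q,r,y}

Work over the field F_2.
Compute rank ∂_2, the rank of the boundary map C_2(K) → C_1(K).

rank∂_2=34

n_0=10 n_1=43 n_2=58 n_3=18  [Z2]
∂1: piv[dg,dh,dj,dk,dm,dp,dq,dy,gr] rk=9  ker:gh,gj,gk,gm,gp,gq,gy,hj,hk,hm,hp,hq,hr,hy,jk,jm,jp,jq,jr,jy,km,kp,kq,ky,mp,mq,mr,my,pq,pr,py,qr,qy,ry
∂2: piv[dgh,dgm,dgp,dgq,dhj,dhk,dhm,dhq,dhy,djp,djq,dkm,dky,dmp,dmy,dpq,gjk,gjq,gkp,gkq,gmq,gmr,gmy,gpr,gpy,gqr,gqy,gry,hjk,hjp,hjr,hjy,hpr,jmp] rk=34  ker:ghq,gmp,gpq,hjq,hkm,hky,hmy,hpq,hpy,hqy,jkq,jmq,jpq,jpr,jpy,kmy,kpq,mpq,mpy,mqr,pqr,pqy,pry,qry
∂3: piv[dghq,dgmp,dhjq,dhkm,dhky,dhmy,djpq,dkmy,gmpy,gmqr,gpqr,gpqy,gpry,gqry,hjpq,jmpq] rk=16  ker:hkmy,pqry
rk∂_2=34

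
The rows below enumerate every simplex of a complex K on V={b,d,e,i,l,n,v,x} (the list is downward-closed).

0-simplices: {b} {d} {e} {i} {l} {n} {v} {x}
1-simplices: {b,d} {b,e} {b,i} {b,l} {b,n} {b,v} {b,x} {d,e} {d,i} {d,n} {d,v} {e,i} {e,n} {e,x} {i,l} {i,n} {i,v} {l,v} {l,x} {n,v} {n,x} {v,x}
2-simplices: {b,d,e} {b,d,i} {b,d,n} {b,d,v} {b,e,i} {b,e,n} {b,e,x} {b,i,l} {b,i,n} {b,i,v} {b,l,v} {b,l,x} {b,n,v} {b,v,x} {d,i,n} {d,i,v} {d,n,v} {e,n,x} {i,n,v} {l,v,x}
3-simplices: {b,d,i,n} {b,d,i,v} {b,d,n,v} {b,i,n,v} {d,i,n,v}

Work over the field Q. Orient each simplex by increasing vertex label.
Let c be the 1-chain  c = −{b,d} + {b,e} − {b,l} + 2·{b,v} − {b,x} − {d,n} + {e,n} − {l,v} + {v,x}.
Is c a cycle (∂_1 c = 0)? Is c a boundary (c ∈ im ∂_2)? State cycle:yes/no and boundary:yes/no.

n_0=8 n_1=22 n_2=20 n_3=5  [Q]
∂1: piv[bd,be,bi,bl,bn,bv,bx] rk=7  ker:de,di,dn,dv,ei,en,ex,il,in,iv,lv,lx,nv,nx,vx
∂2: piv[bde,bdi,bdn,bdv,bei,ben,bex,bil,bin,biv,blv,blx,bnv,bvx,enx] rk=15  ker:din,div,dnv,inv,lvx
∂3: piv[bdin,bdiv,bdnv,binv] rk=4  ker:dinv
∂1c = 0
c vs im∂2: reduces to 0 ⇒ boundary

cycle:yes boundary:yes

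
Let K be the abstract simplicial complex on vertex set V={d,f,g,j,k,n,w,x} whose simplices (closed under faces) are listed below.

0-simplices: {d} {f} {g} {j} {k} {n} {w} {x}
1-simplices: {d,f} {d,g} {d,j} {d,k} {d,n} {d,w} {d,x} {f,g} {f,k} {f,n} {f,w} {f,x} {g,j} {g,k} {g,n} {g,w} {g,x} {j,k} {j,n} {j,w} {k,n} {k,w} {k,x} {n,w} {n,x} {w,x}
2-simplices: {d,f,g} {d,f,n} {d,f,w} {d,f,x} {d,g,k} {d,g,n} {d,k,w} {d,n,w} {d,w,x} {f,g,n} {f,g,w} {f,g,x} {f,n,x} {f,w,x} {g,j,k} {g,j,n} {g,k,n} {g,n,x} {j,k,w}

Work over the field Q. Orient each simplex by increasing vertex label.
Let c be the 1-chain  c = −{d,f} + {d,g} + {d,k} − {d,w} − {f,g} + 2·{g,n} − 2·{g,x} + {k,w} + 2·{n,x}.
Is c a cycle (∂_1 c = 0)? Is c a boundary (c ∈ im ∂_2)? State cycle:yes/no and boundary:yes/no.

n_0=8 n_1=26 n_2=19  [Q]
∂1: piv[df,dg,dj,dk,dn,dw,dx] rk=7  ker:fg,fk,fn,fw,fx,gj,gk,gn,gw,gx,jk,jn,jw,kn,kw,kx,nw,nx,wx
∂2: piv[dfg,dfn,dfw,dfx,dgk,dgn,dkw,dnw,dwx,fgw,fgx,fnx,gjk,gjn,gkn,jkw] rk=16  ker:fgn,fwx,gnx
∂1c = 0
c vs im∂2: reduces to 0 ⇒ boundary

cycle:yes boundary:yes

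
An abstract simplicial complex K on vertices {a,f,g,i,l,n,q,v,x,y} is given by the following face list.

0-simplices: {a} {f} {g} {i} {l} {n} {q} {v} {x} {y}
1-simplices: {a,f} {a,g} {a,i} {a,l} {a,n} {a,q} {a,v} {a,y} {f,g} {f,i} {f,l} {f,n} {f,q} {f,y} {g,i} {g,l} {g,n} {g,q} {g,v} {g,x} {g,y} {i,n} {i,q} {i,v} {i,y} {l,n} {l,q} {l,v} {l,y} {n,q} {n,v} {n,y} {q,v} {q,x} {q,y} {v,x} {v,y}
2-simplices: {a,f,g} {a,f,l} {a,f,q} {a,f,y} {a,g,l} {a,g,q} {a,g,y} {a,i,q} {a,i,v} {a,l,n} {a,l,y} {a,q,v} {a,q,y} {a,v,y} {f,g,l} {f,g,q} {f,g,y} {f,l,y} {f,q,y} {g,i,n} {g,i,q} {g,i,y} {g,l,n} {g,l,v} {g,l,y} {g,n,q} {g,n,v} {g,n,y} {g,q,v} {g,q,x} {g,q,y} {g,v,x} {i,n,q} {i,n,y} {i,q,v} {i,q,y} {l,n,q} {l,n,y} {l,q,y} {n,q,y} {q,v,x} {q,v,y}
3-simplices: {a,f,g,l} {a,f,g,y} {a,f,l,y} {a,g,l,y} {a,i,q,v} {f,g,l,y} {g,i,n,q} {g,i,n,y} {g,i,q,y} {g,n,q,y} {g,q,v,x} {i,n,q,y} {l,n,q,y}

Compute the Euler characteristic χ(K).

χ(K)=2

n_0=10 n_1=37 n_2=42 n_3=13
χ=+10−37+42−13=2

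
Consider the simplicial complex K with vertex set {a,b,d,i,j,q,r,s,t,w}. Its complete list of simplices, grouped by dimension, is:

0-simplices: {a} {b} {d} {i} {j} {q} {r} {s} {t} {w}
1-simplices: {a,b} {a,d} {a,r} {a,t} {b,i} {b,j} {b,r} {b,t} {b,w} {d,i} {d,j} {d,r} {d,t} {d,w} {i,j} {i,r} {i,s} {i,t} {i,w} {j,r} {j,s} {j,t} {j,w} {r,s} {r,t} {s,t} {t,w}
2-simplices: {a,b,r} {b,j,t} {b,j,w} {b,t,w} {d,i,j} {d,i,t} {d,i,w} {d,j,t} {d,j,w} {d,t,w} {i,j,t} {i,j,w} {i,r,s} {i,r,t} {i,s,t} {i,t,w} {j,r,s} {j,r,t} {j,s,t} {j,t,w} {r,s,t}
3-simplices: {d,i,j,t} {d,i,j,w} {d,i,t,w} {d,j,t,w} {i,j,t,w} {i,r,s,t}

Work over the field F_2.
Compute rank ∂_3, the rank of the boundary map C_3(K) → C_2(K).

rank∂_3=5

n_0=10 n_1=27 n_2=21 n_3=6  [Z2]
∂1: piv[ab,ad,ar,at,bi,bj,bw,is] rk=8  ker:br,bt,di,dj,dr,dt,dw,ij,ir,it,iw,jr,js,jt,jw,rs,rt,st,tw
∂2: piv[abr,bjt,bjw,btw,dij,dit,diw,djt,djw,irs,irt,ist,jrs,jrt] rk=14  ker:dtw,ijt,ijw,itw,jst,jtw,rst
∂3: piv[dijt,dijw,ditw,djtw,irst] rk=5  ker:ijtw
rk∂_3=5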